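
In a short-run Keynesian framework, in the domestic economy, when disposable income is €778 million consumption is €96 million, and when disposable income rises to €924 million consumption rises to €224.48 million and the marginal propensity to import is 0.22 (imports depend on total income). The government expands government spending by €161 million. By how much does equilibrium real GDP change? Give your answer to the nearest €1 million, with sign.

MPC = ΔC/ΔYd = (224.48 − 96)/(924 − 778) = 128.48/146 = 0.88.
Spending multiplier = 1/(1 − c + m) = 1/(1 − 0.88 + 0.22) = 1/0.34 ≈ 2.941.
ΔY = k × ΔG = (+€161 million) / 0.34 ≈ +€474 million.

+€474 million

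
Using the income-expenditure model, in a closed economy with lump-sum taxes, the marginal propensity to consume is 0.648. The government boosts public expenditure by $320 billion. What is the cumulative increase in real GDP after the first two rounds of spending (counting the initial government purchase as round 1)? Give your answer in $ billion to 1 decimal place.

$527.4 billion

Round 1 adds ΔG = $320 billion; each later round is MPC = 0.648 times the previous.
After 2 rounds: 320 + 207.36 = ΔG·(1 − c^2)/(1 − c) = 320 × (1 − 0.419904)/0.352 ≈ $527.4 billion.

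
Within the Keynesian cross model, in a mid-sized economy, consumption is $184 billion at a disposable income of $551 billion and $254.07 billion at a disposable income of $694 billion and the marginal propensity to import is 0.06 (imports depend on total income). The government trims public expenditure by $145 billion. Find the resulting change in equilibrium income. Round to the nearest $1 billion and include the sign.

−$254 billion

MPC = ΔC/ΔYd = (254.07 − 184)/(694 − 551) = 70.07/143 = 0.49.
Spending multiplier = 1/(1 − c + m) = 1/(1 − 0.49 + 0.06) = 1/0.57 ≈ 1.754.
ΔY = k × ΔG = (−$145 billion) / 0.57 ≈ −$254 billion.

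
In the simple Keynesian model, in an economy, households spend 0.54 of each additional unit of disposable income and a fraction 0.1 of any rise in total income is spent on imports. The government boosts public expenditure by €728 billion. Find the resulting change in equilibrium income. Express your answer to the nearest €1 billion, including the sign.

Government-spending multiplier = 1/(1 − c + m) = 1/(1 − 0.54 + 0.1) = 1/0.56 ≈ 1.786.
ΔY = k × ΔG = (+€728 billion) / 0.56 = +€1,300 billion.

+€1,300 billion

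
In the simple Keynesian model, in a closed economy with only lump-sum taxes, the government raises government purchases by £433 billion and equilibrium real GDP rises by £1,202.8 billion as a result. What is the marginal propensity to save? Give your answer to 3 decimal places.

0.360

Implied spending multiplier k = ΔY/ΔG = 1,202.8/433 ≈ 2.7778.
Since k = 1/(1 − MPC), MPC = 1 − 1/k = 1 − ΔG/ΔY = 1 − 433/1,202.8 ≈ 0.640.
MPS = 1 − MPC = 0.360.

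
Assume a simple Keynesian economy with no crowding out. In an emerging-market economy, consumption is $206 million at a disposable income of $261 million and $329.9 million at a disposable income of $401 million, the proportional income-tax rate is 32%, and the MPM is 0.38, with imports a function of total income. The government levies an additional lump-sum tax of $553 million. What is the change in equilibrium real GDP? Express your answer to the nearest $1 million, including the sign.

−$629 million

MPC = ΔC/ΔYd = (329.9 − 206)/(401 − 261) = 123.9/140 = 0.885.
A lump-sum tax change of +$553 million shifts disposable income by −$553 million; first-round consumption changes by −c × ΔT = −0.885 × (+$553 million) = −$489.405 million.
Expenditure multiplier = 1/(1 − c(1−t) + m) = 1/(1 − 0.885×0.68 + 0.38) = 1/0.7782 ≈ 1.285.
The tax multiplier is −c × k ≈ −1.137, so ΔY = k × (−c·ΔT) = (−$489.405 million) / 0.7782 ≈ −$629 million.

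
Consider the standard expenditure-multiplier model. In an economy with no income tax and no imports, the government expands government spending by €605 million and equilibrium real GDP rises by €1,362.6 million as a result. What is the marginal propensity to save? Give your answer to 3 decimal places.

Implied spending multiplier k = ΔY/ΔG = 1,362.6/605 ≈ 2.2522.
Since k = 1/(1 − MPC), MPC = 1 − 1/k = 1 − ΔG/ΔY = 1 − 605/1,362.6 ≈ 0.556.
MPS = 1 − MPC = 0.444.

0.444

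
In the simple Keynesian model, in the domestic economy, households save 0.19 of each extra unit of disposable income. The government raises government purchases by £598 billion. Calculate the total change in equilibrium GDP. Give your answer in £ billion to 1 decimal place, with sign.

+£3,147.4 billion

MPC = 1 − MPS = 1 − 0.19 = 0.81.
Expenditure multiplier = 1/(1 − MPC) = 1/(1 − 0.81) = 1/0.19 ≈ 5.263.
ΔY = k × ΔG = (+£598 billion) / 0.19 ≈ +£3,147.4 billion.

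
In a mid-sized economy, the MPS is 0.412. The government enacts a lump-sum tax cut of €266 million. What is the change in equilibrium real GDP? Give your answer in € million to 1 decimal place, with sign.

MPC = 1 − MPS = 1 − 0.412 = 0.588.
A lump-sum tax change of −€266 million shifts disposable income by +€266 million; first-round consumption changes by −c × ΔT = −0.588 × (−€266 million) = +€156.408 million.
Expenditure multiplier = 1/(1 − MPC) = 1/(1 − 0.588) = 1/0.412 ≈ 2.427.
The tax multiplier is −c × k ≈ −1.427, so ΔY = k × (−c·ΔT) = (+€156.408 million) / 0.412 ≈ +€379.6 million.

+€379.6 million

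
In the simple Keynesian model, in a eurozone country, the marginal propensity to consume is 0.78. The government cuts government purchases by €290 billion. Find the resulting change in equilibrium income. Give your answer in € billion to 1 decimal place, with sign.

Government-spending multiplier = 1/(1 − MPC) = 1/(1 − 0.78) = 1/0.22 ≈ 4.545.
ΔY = k × ΔG = (−€290 billion) / 0.22 ≈ −€1,318.2 billion.

−€1,318.2 billion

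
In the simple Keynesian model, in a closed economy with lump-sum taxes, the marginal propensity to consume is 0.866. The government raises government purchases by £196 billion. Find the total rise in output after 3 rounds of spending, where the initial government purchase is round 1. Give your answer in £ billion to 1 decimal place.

£512.7 billion

Round 1 adds ΔG = £196 billion; each later round is MPC = 0.866 times the previous.
After 3 rounds: 196 + 169.736 + 146.991376 = ΔG·(1 − c^3)/(1 − c) = 196 × (1 − 0.649461896)/0.134 ≈ £512.7 billion.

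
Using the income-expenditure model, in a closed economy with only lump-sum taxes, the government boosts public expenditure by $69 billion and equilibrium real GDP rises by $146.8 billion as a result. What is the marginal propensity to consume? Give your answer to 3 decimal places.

0.530

Implied spending multiplier k = ΔY/ΔG = 146.8/69 ≈ 2.1275.
Since k = 1/(1 − MPC), MPC = 1 − 1/k = 1 − ΔG/ΔY = 1 − 69/146.8 ≈ 0.530.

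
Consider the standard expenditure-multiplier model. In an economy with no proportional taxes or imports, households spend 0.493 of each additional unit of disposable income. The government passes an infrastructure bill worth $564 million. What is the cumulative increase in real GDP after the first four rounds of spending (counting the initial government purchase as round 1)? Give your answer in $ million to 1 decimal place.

$1,046.7 million

Round 1 adds ΔG = $564 million; each later round is MPC = 0.493 times the previous.
After 4 rounds: 564 + 278.052 + 137.079636 + 67.580260548 = ΔG·(1 − c^4)/(1 − c) = 564 × (1 − 0.059072816401)/0.507 ≈ $1,046.7 million.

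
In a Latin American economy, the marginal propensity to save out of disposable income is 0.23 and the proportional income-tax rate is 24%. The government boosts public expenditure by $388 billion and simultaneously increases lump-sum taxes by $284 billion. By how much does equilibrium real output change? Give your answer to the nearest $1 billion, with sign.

MPC = 1 − MPS = 1 − 0.23 = 0.77.
Expenditure multiplier = 1/(1 − c(1−t)) = 1/(1 − 0.77×0.76) = 1/0.4148 ≈ 2.411.
ΔG contributes k·ΔG = (+$388 billion) / 0.4148 ≈ +$935.4 billion.
ΔT of +$284 billion changes first-round spending by −c·ΔT = −$218.68 billion, contributing k·(−c·ΔT) = (−$218.68 billion) / 0.4148 ≈ −$527.2 billion.
Net ΔY = k(ΔG − c·ΔT) = (+$169.32 billion) / 0.4148 ≈ +$408 billion.

+$408 billion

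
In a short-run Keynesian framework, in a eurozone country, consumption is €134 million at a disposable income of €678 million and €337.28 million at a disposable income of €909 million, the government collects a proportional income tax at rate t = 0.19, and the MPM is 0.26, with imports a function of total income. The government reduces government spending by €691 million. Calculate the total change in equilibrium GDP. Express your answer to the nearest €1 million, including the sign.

MPC = ΔC/ΔYd = (337.28 − 134)/(909 − 678) = 203.28/231 = 0.88.
Spending multiplier = 1/(1 − c(1−t) + m) = 1/(1 − 0.88×0.81 + 0.26) = 1/0.5472 ≈ 1.827.
ΔY = k × ΔG = (−€691 million) / 0.5472 ≈ −€1,263 million.

−€1,263 million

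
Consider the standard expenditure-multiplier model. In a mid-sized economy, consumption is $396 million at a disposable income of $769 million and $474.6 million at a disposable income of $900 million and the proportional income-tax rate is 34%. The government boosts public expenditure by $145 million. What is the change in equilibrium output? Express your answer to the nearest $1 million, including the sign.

MPC = ΔC/ΔYd = (474.6 − 396)/(900 − 769) = 78.6/131 = 0.6.
Government-spending multiplier = 1/(1 − c(1−t)) = 1/(1 − 0.6×0.66) = 1/0.604 ≈ 1.656.
ΔY = k × ΔG = (+$145 million) / 0.604 ≈ +$240 million.

+$240 million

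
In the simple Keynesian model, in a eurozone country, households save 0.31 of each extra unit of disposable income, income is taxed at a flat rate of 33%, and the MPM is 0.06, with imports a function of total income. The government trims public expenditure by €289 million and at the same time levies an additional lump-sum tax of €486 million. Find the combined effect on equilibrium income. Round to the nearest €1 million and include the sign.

−€1,045 million

MPC = 1 − MPS = 1 − 0.31 = 0.69.
Expenditure multiplier = 1/(1 − c(1−t) + m) = 1/(1 − 0.69×0.67 + 0.06) = 1/0.5977 ≈ 1.673.
ΔG contributes k·ΔG = (−€289 million) / 0.5977 ≈ −€483.5 million.
ΔT of +€486 million changes first-round spending by −c·ΔT = −€335.34 million, contributing k·(−c·ΔT) = (−€335.34 million) / 0.5977 ≈ −€561.1 million.
Net ΔY = k(ΔG − c·ΔT) = (−€624.34 million) / 0.5977 ≈ −€1,045 million.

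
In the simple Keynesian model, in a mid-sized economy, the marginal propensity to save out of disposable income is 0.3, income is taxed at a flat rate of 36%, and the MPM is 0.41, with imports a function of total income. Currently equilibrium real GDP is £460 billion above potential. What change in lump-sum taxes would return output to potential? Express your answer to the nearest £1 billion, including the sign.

MPC = 1 − MPS = 1 − 0.3 = 0.7.
Spending multiplier = 1/(1 − c(1−t) + m) = 1/(1 − 0.7×0.64 + 0.41) = 1/0.962 ≈ 1.04.
Tax multiplier = −c·k = −0.7/0.962 ≈ −0.728. Need ΔY = −£460 billion, so ΔT = ΔY/(−c·k) = −(−£460 billion) × 0.962 / 0.7 ≈ +£632 billion.
The government should raise lump-sum taxes by £632 billion.

+£632 billion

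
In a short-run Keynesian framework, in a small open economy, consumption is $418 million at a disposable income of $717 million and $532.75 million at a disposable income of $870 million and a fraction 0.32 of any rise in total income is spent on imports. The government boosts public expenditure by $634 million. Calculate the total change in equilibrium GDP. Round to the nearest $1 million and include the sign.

+$1,112 million

MPC = ΔC/ΔYd = (532.75 − 418)/(870 − 717) = 114.75/153 = 0.75.
Spending multiplier = 1/(1 − c + m) = 1/(1 − 0.75 + 0.32) = 1/0.57 ≈ 1.754.
ΔY = k × ΔG = (+$634 million) / 0.57 ≈ +$1,112 million.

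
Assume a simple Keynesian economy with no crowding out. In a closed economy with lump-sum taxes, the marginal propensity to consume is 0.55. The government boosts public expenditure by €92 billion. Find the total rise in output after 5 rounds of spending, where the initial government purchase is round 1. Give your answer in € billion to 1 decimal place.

Round 1 adds ΔG = €92 billion; each later round is MPC = 0.55 times the previous.
After 5 rounds: 92 + 50.6 + 27.83 + 15.3065 + 8.418575 = ΔG·(1 − c^5)/(1 − c) = 92 × (1 − 0.0503284375)/0.45 ≈ €194.2 billion.

€194.2 billion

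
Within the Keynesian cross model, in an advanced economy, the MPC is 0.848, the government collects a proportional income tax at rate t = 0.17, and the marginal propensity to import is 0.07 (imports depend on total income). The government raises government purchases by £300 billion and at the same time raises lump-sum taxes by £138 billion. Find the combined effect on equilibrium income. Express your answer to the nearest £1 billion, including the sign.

Expenditure multiplier = 1/(1 − c(1−t) + m) = 1/(1 − 0.848×0.83 + 0.07) = 1/0.36616 ≈ 2.731.
ΔG contributes k·ΔG = (+£300 billion) / 0.36616 ≈ +£819.3 billion.
ΔT of +£138 billion changes first-round spending by −c·ΔT = −£117.024 billion, contributing k·(−c·ΔT) = (−£117.024 billion) / 0.36616 ≈ −£319.6 billion.
Net ΔY = k(ΔG − c·ΔT) = (+£182.976 billion) / 0.36616 ≈ +£500 billion.

+£500 billion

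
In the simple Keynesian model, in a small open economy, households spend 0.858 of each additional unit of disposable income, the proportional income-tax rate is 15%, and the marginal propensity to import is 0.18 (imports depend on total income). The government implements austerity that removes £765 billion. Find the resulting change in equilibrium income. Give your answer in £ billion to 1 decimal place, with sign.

−£1,697.4 billion

Government-spending multiplier = 1/(1 − c(1−t) + m) = 1/(1 − 0.858×0.85 + 0.18) = 1/0.4507 ≈ 2.219.
ΔY = k × ΔG = (−£765 billion) / 0.4507 ≈ −£1,697.4 billion.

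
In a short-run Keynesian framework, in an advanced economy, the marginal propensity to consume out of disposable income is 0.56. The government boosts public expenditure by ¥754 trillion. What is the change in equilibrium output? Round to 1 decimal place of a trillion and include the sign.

Spending multiplier = 1/(1 − MPC) = 1/(1 − 0.56) = 1/0.44 ≈ 2.273.
ΔY = k × ΔG = (+¥754 trillion) / 0.44 ≈ +¥1,713.6 trillion.

+¥1,713.6 trillion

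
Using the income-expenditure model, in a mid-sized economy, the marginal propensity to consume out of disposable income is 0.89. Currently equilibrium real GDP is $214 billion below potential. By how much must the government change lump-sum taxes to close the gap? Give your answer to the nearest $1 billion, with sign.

Spending multiplier = 1/(1 − MPC) = 1/(1 − 0.89) = 1/0.11 ≈ 9.091.
Tax multiplier = −c·k = −0.89/0.11 ≈ −8.091. Need ΔY = +$214 billion, so ΔT = ΔY/(−c·k) = −(+$214 billion) × 0.11 / 0.89 ≈ −$26 billion.
The government should cut lump-sum taxes by $26 billion.

−$26 billion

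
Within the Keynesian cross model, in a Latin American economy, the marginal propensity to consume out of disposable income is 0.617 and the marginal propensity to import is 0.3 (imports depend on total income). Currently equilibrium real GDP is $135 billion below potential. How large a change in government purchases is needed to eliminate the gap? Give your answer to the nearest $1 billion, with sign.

Spending multiplier = 1/(1 − c + m) = 1/(1 − 0.617 + 0.3) = 1/0.683 ≈ 1.464.
Need ΔY = +$135 billion, so ΔG = ΔY/k = (+$135 billion) × 0.683 ≈ +$92 billion.
The government should increase government purchases by $92 billion.

+$92 billion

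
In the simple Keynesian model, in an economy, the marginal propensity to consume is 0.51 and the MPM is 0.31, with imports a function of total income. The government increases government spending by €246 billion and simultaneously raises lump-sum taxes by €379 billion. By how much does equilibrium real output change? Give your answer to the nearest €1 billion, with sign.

Expenditure multiplier = 1/(1 − c + m) = 1/(1 − 0.51 + 0.31) = 1/0.8 = 1.25.
ΔG contributes k·ΔG = (+€246 billion) / 0.8 = +€307.5 billion.
ΔT of +€379 billion changes first-round spending by −c·ΔT = −€193.29 billion, contributing k·(−c·ΔT) = (−€193.29 billion) / 0.8 ≈ −€241.6 billion.
Net ΔY = k(ΔG − c·ΔT) = (+€52.71 billion) / 0.8 ≈ +€66 billion.

+€66 billion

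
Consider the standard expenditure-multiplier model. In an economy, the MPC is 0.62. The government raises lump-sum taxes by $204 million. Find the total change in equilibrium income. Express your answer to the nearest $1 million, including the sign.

−$333 million

A lump-sum tax change of +$204 million shifts disposable income by −$204 million; first-round consumption changes by −c × ΔT = −0.62 × (+$204 million) = −$126.48 million.
Expenditure multiplier = 1/(1 − MPC) = 1/(1 − 0.62) = 1/0.38 ≈ 2.632.
The tax multiplier is −c × k ≈ −1.632, so ΔY = k × (−c·ΔT) = (−$126.48 million) / 0.38 ≈ −$333 million.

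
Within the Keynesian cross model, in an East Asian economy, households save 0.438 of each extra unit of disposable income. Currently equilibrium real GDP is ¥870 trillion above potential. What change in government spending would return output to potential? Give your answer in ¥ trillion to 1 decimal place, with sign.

−¥381.1 trillion

MPC = 1 − MPS = 1 − 0.438 = 0.562.
Spending multiplier = 1/(1 − MPC) = 1/(1 − 0.562) = 1/0.438 ≈ 2.283.
Need ΔY = −¥870 trillion, so ΔG = ΔY/k = (−¥870 trillion) × 0.438 ≈ −¥381.1 trillion.
The government should cut government spending by ¥381.1 trillion.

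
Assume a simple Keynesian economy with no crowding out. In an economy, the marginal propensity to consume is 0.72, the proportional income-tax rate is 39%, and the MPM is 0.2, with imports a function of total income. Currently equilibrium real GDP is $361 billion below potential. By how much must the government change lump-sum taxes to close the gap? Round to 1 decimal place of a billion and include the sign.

−$381.5 billion

Spending multiplier = 1/(1 − c(1−t) + m) = 1/(1 − 0.72×0.61 + 0.2) = 1/0.7608 ≈ 1.314.
Tax multiplier = −c·k = −0.72/0.7608 ≈ −0.946. Need ΔY = +$361 billion, so ΔT = ΔY/(−c·k) = −(+$361 billion) × 0.7608 / 0.72 ≈ −$381.5 billion.
The government should cut lump-sum taxes by $381.5 billion.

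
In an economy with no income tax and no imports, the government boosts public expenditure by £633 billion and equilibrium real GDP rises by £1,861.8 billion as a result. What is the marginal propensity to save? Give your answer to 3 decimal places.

0.340

Implied spending multiplier k = ΔY/ΔG = 1,861.8/633 ≈ 2.9412.
Since k = 1/(1 − MPC), MPC = 1 − 1/k = 1 − ΔG/ΔY = 1 − 633/1,861.8 ≈ 0.660.
MPS = 1 − MPC = 0.340.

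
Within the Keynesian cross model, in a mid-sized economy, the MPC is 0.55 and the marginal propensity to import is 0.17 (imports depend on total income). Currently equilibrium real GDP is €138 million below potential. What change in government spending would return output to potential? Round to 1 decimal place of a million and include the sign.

Spending multiplier = 1/(1 − c + m) = 1/(1 − 0.55 + 0.17) = 1/0.62 ≈ 1.613.
Need ΔY = +€138 million, so ΔG = ΔY/k = (+€138 million) × 0.62 ≈ +€85.6 million.
The government should increase government spending by €85.6 million.

+€85.6 million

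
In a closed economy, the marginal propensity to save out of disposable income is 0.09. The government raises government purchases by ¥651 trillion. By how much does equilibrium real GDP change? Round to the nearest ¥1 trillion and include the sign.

MPC = 1 − MPS = 1 − 0.09 = 0.91.
Government-spending multiplier = 1/(1 − MPC) = 1/(1 − 0.91) = 1/0.09 ≈ 11.111.
ΔY = k × ΔG = (+¥651 trillion) / 0.09 ≈ +¥7,233 trillion.

+¥7,233 trillion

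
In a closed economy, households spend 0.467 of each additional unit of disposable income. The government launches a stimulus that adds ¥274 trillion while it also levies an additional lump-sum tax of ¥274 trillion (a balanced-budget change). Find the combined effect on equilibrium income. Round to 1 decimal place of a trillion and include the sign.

+¥274.0 trillion

Expenditure multiplier = 1/(1 − MPC) = 1/(1 − 0.467) = 1/0.533 ≈ 1.876.
ΔG contributes k·ΔG = (+¥274 trillion) / 0.533 ≈ +¥514.1 trillion.
ΔT of +¥274 trillion changes first-round spending by −c·ΔT = −¥127.958 trillion, contributing k·(−c·ΔT) = (−¥127.958 trillion) / 0.533 ≈ −¥240.1 trillion.
With ΔG = ΔT and no other leakages, the balanced-budget multiplier is 1, so ΔY = ΔG = +¥274 trillion.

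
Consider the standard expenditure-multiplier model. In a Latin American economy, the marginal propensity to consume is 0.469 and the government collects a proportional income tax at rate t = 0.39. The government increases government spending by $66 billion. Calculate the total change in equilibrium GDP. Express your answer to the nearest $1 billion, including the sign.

+$92 billion

Expenditure multiplier = 1/(1 − c(1−t)) = 1/(1 − 0.469×0.61) = 1/0.71391 ≈ 1.401.
ΔY = k × ΔG = (+$66 billion) / 0.71391 ≈ +$92 billion.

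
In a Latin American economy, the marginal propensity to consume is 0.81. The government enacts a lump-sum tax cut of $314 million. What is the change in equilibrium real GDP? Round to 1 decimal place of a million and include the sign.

A lump-sum tax change of −$314 million shifts disposable income by +$314 million; first-round consumption changes by −c × ΔT = −0.81 × (−$314 million) = +$254.34 million.
Expenditure multiplier = 1/(1 − MPC) = 1/(1 − 0.81) = 1/0.19 ≈ 5.263.
The tax multiplier is −c × k ≈ −4.263, so ΔY = k × (−c·ΔT) = (+$254.34 million) / 0.19 ≈ +$1,338.6 million.

+$1,338.6 million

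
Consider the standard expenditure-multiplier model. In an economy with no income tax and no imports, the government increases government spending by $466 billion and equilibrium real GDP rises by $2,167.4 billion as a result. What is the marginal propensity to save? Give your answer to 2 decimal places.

Implied spending multiplier k = ΔY/ΔG = 2,167.4/466 ≈ 4.6511.
Since k = 1/(1 − MPC), MPC = 1 − 1/k = 1 − ΔG/ΔY = 1 − 466/2,167.4 ≈ 0.78.
MPS = 1 − MPC = 0.22.

0.22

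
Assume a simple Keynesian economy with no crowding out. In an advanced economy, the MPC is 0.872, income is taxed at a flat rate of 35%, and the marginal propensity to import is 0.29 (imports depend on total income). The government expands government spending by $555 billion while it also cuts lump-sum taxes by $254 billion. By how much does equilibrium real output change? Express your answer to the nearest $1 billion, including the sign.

+$1,074 billion

Expenditure multiplier = 1/(1 − c(1−t) + m) = 1/(1 − 0.872×0.65 + 0.29) = 1/0.7232 ≈ 1.383.
ΔG contributes k·ΔG = (+$555 billion) / 0.7232 ≈ +$767.4 billion.
ΔT of −$254 billion changes first-round spending by −c·ΔT = +$221.488 billion, contributing k·(−c·ΔT) = (+$221.488 billion) / 0.7232 ≈ +$306.3 billion.
Net ΔY = k(ΔG − c·ΔT) = (+$776.488 billion) / 0.7232 ≈ +$1,074 billion.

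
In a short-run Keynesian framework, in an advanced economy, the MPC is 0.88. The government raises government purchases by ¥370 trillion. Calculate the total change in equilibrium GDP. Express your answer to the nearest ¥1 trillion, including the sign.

+¥3,083 trillion

Spending multiplier = 1/(1 − MPC) = 1/(1 − 0.88) = 1/0.12 ≈ 8.333.
ΔY = k × ΔG = (+¥370 trillion) / 0.12 ≈ +¥3,083 trillion.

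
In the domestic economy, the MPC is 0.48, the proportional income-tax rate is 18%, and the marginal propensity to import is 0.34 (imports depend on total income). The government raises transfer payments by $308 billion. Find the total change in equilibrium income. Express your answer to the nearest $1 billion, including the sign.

+$156 billion

The transfer change shifts disposable income by +$308 billion, so first-round consumption changes by c·ΔTR = 0.48 × (+$308 billion) = +$147.84 billion.
Expenditure multiplier = 1/(1 − c(1−t) + m) = 1/(1 − 0.48×0.82 + 0.34) = 1/0.9464 ≈ 1.057.
The transfer multiplier is c × k ≈ 0.507, so ΔY = k × (c·ΔTR) = (+$147.84 billion) / 0.9464 ≈ +$156 billion.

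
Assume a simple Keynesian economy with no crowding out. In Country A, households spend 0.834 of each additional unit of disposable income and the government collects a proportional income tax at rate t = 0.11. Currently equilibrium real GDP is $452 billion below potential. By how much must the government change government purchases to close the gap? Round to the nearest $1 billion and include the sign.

+$116 billion

Spending multiplier = 1/(1 − c(1−t)) = 1/(1 − 0.834×0.89) = 1/0.25774 ≈ 3.88.
Need ΔY = +$452 billion, so ΔG = ΔY/k = (+$452 billion) × 0.25774 ≈ +$116 billion.
The government should increase government purchases by $116 billion.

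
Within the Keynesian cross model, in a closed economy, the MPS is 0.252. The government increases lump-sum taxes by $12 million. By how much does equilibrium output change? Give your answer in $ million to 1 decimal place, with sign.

MPC = 1 − MPS = 1 − 0.252 = 0.748.
A lump-sum tax change of +$12 million shifts disposable income by −$12 million; first-round consumption changes by −c × ΔT = −0.748 × (+$12 million) = −$8.976 million.
Expenditure multiplier = 1/(1 − MPC) = 1/(1 − 0.748) = 1/0.252 ≈ 3.968.
The tax multiplier is −c × k ≈ −2.968, so ΔY = k × (−c·ΔT) = (−$8.976 million) / 0.252 ≈ −$35.6 million.

−$35.6 million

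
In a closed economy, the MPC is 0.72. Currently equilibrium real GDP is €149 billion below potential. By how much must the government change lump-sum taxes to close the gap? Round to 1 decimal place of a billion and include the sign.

Spending multiplier = 1/(1 − MPC) = 1/(1 − 0.72) = 1/0.28 ≈ 3.571.
Tax multiplier = −c·k = −0.72/0.28 ≈ −2.571. Need ΔY = +€149 billion, so ΔT = ΔY/(−c·k) = −(+€149 billion) × 0.28 / 0.72 ≈ −€57.9 billion.
The government should cut lump-sum taxes by €57.9 billion.

−€57.9 billion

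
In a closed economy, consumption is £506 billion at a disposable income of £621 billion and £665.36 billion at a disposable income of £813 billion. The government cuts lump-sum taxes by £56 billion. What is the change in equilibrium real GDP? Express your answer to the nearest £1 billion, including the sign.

+£273 billion

MPC = ΔC/ΔYd = (665.36 − 506)/(813 − 621) = 159.36/192 = 0.83.
A lump-sum tax change of −£56 billion shifts disposable income by +£56 billion; first-round consumption changes by −c × ΔT = −0.83 × (−£56 billion) = +£46.48 billion.
Expenditure multiplier = 1/(1 − MPC) = 1/(1 − 0.83) = 1/0.17 ≈ 5.882.
The tax multiplier is −c × k ≈ −4.882, so ΔY = k × (−c·ΔT) = (+£46.48 billion) / 0.17 ≈ +£273 billion.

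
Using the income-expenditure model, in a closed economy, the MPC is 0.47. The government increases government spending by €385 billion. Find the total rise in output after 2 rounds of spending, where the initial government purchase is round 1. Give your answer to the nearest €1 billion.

Round 1 adds ΔG = €385 billion; each later round is MPC = 0.47 times the previous.
After 2 rounds: 385 + 180.95 = ΔG·(1 − c^2)/(1 − c) = 385 × (1 − 0.2209)/0.53 ≈ €566 billion.

€566 billion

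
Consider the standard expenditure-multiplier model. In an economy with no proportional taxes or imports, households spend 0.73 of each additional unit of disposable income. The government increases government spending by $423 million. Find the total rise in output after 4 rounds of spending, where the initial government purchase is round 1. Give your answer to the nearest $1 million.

Round 1 adds ΔG = $423 million; each later round is MPC = 0.73 times the previous.
After 4 rounds: 423 + 308.79 + 225.4167 + 164.554191 = ΔG·(1 − c^4)/(1 − c) = 423 × (1 − 0.28398241)/0.27 ≈ $1,122 million.

$1,122 million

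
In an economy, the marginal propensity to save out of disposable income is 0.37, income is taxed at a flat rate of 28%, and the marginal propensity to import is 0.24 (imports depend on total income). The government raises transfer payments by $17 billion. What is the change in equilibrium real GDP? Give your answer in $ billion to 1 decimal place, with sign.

MPC = 1 − MPS = 1 − 0.37 = 0.63.
The transfer change shifts disposable income by +$17 billion, so first-round consumption changes by c·ΔTR = 0.63 × (+$17 billion) = +$10.71 billion.
Expenditure multiplier = 1/(1 − c(1−t) + m) = 1/(1 − 0.63×0.72 + 0.24) = 1/0.7864 ≈ 1.272.
The transfer multiplier is c × k ≈ 0.801, so ΔY = k × (c·ΔTR) = (+$10.71 billion) / 0.7864 ≈ +$13.6 billion.

+$13.6 billion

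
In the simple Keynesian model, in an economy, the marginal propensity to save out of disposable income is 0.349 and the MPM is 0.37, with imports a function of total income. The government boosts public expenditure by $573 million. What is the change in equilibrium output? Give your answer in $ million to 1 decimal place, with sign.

+$796.9 million

MPC = 1 − MPS = 1 − 0.349 = 0.651.
Government-spending multiplier = 1/(1 − c + m) = 1/(1 − 0.651 + 0.37) = 1/0.719 ≈ 1.391.
ΔY = k × ΔG = (+$573 million) / 0.719 ≈ +$796.9 million.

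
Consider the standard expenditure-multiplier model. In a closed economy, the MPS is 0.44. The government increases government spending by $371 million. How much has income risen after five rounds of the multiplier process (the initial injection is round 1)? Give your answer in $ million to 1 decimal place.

MPC = 1 − MPS = 1 − 0.44 = 0.56.
Round 1 adds ΔG = $371 million; each later round is MPC = 0.56 times the previous.
After 5 rounds: 371 + 207.76 + 116.3456 + 65.153536 + 36.48598016 = ΔG·(1 − c^5)/(1 − c) = 371 × (1 − 0.0550731776)/0.44 ≈ $796.7 million.

$796.7 million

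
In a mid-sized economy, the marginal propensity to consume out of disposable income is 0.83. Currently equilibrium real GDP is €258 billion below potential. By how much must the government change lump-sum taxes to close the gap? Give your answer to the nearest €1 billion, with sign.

Spending multiplier = 1/(1 − MPC) = 1/(1 − 0.83) = 1/0.17 ≈ 5.882.
Tax multiplier = −c·k = −0.83/0.17 ≈ −4.882. Need ΔY = +€258 billion, so ΔT = ΔY/(−c·k) = −(+€258 billion) × 0.17 / 0.83 ≈ −€53 billion.
The government should cut lump-sum taxes by €53 billion.

−€53 billion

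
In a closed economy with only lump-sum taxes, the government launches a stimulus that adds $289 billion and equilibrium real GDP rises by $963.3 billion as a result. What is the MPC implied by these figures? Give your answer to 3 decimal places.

0.700

Implied spending multiplier k = ΔY/ΔG = 963.3/289 ≈ 3.3332.
Since k = 1/(1 − MPC), MPC = 1 − 1/k = 1 − ΔG/ΔY = 1 − 289/963.3 ≈ 0.700.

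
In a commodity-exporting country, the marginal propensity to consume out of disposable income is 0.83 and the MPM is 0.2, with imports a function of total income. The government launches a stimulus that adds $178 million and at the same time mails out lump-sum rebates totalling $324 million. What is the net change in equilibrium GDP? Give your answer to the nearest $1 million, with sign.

+$1,208 million

Expenditure multiplier = 1/(1 − c + m) = 1/(1 − 0.83 + 0.2) = 1/0.37 ≈ 2.703.
ΔG contributes k·ΔG = (+$178 million) / 0.37 ≈ +$481.1 million.
ΔT of −$324 million changes first-round spending by −c·ΔT = +$268.92 million, contributing k·(−c·ΔT) = (+$268.92 million) / 0.37 ≈ +$726.8 million.
Net ΔY = k(ΔG − c·ΔT) = (+$446.92 million) / 0.37 ≈ +$1,208 million.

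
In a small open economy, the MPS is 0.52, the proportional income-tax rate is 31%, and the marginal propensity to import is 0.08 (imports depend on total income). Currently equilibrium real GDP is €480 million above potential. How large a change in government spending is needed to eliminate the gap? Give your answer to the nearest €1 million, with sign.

MPC = 1 − MPS = 1 − 0.52 = 0.48.
Spending multiplier = 1/(1 − c(1−t) + m) = 1/(1 − 0.48×0.69 + 0.08) = 1/0.7488 ≈ 1.335.
Need ΔY = −€480 million, so ΔG = ΔY/k = (−€480 million) × 0.7488 ≈ −€359 million.
The government should cut government spending by €359 million.

−€359 million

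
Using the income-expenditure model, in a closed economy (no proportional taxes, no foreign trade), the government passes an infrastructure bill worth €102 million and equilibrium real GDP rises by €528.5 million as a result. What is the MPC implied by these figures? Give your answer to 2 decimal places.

0.81

Implied spending multiplier k = ΔY/ΔG = 528.5/102 ≈ 5.1814.
Since k = 1/(1 − MPC), MPC = 1 − 1/k = 1 − ΔG/ΔY = 1 − 102/528.5 ≈ 0.81.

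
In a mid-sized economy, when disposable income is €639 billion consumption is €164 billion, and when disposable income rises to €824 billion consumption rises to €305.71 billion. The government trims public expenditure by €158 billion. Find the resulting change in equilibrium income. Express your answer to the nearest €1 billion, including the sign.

MPC = ΔC/ΔYd = (305.71 − 164)/(824 − 639) = 141.71/185 = 0.766.
Expenditure multiplier = 1/(1 − MPC) = 1/(1 − 0.766) = 1/0.234 ≈ 4.274.
ΔY = k × ΔG = (−€158 billion) / 0.234 ≈ −€675 billion.

−€675 billion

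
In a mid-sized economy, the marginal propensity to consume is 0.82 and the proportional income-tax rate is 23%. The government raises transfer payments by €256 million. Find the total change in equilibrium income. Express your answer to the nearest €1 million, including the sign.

+€570 million

The transfer change shifts disposable income by +€256 million, so first-round consumption changes by c·ΔTR = 0.82 × (+€256 million) = +€209.92 million.
Expenditure multiplier = 1/(1 − c(1−t)) = 1/(1 − 0.82×0.77) = 1/0.3686 ≈ 2.713.
The transfer multiplier is c × k ≈ 2.225, so ΔY = k × (c·ΔTR) = (+€209.92 million) / 0.3686 ≈ +€570 million.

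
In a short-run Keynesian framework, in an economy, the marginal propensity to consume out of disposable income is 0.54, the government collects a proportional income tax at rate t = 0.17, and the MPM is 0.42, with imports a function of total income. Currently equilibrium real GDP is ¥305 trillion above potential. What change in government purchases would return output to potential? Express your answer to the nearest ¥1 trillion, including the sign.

Spending multiplier = 1/(1 − c(1−t) + m) = 1/(1 − 0.54×0.83 + 0.42) = 1/0.9718 ≈ 1.029.
Need ΔY = −¥305 trillion, so ΔG = ΔY/k = (−¥305 trillion) × 0.9718 ≈ −¥296 trillion.
The government should cut government purchases by ¥296 trillion.

−¥296 trillion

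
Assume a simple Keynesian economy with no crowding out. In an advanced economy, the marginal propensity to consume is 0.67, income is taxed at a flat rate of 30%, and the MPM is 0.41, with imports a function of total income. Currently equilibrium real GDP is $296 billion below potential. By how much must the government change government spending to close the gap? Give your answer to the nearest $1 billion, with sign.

Spending multiplier = 1/(1 − c(1−t) + m) = 1/(1 − 0.67×0.7 + 0.41) = 1/0.941 ≈ 1.063.
Need ΔY = +$296 billion, so ΔG = ΔY/k = (+$296 billion) × 0.941 ≈ +$279 billion.
The government should increase government spending by $279 billion.

+$279 billion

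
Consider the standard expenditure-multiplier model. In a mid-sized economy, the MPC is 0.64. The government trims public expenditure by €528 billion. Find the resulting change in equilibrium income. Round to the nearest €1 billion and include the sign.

Government-spending multiplier = 1/(1 − MPC) = 1/(1 − 0.64) = 1/0.36 ≈ 2.778.
ΔY = k × ΔG = (−€528 billion) / 0.36 ≈ −€1,467 billion.

−€1,467 billion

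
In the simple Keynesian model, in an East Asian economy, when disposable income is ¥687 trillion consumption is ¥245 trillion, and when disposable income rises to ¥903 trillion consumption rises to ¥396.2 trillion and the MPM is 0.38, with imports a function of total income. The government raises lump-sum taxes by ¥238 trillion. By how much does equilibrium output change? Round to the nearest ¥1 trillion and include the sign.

MPC = ΔC/ΔYd = (396.2 − 245)/(903 − 687) = 151.2/216 = 0.7.
A lump-sum tax change of +¥238 trillion shifts disposable income by −¥238 trillion; first-round consumption changes by −c × ΔT = −0.7 × (+¥238 trillion) = −¥166.6 trillion.
Expenditure multiplier = 1/(1 − c + m) = 1/(1 − 0.7 + 0.38) = 1/0.68 ≈ 1.471.
The tax multiplier is −c × k ≈ −1.029, so ΔY = k × (−c·ΔT) = (−¥166.6 trillion) / 0.68 = −¥245 trillion.

−¥245 trillion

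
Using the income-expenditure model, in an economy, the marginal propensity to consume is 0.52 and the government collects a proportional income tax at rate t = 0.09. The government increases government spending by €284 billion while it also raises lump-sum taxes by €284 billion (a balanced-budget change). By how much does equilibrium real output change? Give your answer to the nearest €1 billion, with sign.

+€259 billion

Expenditure multiplier = 1/(1 − c(1−t)) = 1/(1 − 0.52×0.91) = 1/0.5268 ≈ 1.898.
ΔG contributes k·ΔG = (+€284 billion) / 0.5268 ≈ +€539.1 billion.
ΔT of +€284 billion changes first-round spending by −c·ΔT = −€147.68 billion, contributing k·(−c·ΔT) = (−€147.68 billion) / 0.5268 ≈ −€280.3 billion.
Net ΔY = k(ΔG − c·ΔT) = (+€136.32 billion) / 0.5268 ≈ +€259 billion.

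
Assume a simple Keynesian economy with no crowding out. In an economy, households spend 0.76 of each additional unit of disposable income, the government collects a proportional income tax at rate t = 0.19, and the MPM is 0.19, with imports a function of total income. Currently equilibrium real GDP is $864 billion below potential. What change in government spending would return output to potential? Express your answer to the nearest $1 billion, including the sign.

Spending multiplier = 1/(1 − c(1−t) + m) = 1/(1 − 0.76×0.81 + 0.19) = 1/0.5744 ≈ 1.741.
Need ΔY = +$864 billion, so ΔG = ΔY/k = (+$864 billion) × 0.5744 ≈ +$496 billion.
The government should increase government spending by $496 billion.

+$496 billion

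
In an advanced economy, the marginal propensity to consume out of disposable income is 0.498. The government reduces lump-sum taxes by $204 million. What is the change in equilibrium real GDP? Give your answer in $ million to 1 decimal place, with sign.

A lump-sum tax change of −$204 million shifts disposable income by +$204 million; first-round consumption changes by −c × ΔT = −0.498 × (−$204 million) = +$101.592 million.
Expenditure multiplier = 1/(1 − MPC) = 1/(1 − 0.498) = 1/0.502 ≈ 1.992.
The tax multiplier is −c × k ≈ −0.992, so ΔY = k × (−c·ΔT) = (+$101.592 million) / 0.502 ≈ +$202.4 million.

+$202.4 million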